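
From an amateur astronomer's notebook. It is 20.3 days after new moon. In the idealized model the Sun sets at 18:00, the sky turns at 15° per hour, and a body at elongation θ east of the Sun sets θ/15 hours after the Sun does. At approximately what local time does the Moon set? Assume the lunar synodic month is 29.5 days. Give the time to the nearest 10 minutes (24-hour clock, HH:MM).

10:30

Phase angle: θ = 360°·(20.3 d)/(29.5 d) = 247.7°.
At 15° of sky rotation per hour, 247.7° corresponds to a 16.52 h lag.
18:00 + 16.515 h ≈ 10:31 → 10:30 to the nearest ten minutes.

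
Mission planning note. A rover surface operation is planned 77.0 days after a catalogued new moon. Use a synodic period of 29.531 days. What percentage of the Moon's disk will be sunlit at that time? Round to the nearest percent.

89%

77.0/29.531 = 2.607 lunations, so 2 complete cycles and 17.94 d into the next.
Phase angle: θ = 360°·(17.94 d)/(29.531 d) = 218.7°.
cos 218.7° = (-0.781), so f = (1 − (-0.781))/2 = 0.890, so 89%.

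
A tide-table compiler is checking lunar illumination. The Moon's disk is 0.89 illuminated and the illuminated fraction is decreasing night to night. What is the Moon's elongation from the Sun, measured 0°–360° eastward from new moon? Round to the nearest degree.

219°

Invert f = (1 − cos θ)/2 to get cos θ = 1 − 2(0.89) = -0.780, hence θ₀ = arccos -0.780 = 141.3°.
Since the Moon is past full (waning), take the reflex angle: θ = 360° − 141.3° = 218.7°.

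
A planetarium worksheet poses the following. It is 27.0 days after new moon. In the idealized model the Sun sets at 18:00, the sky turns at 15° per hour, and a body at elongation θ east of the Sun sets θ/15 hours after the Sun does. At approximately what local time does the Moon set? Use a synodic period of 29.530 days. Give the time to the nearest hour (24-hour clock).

The Moon has covered 27.0/29.530 of its cycle, so θ ≈ 360° × 27.0/29.530 = 329.2°.
Delay after the Sun = 329.2° / (15°/h) ≈ 21.94 h.
18:00 + 21.94 h ≈ 15:57 → 16:00 to the nearest hour.

16:00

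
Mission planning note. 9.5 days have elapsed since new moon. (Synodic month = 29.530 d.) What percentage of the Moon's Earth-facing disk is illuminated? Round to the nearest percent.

Phase angle: θ = 360°·(9.5 d)/(29.530 d) = 115.8°.
cos 115.8° = (-0.435), so f = (1 − (-0.435))/2 = 0.718, so 72%.

72%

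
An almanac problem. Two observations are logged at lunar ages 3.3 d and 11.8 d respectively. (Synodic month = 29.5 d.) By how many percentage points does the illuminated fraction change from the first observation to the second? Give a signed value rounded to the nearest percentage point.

+79 percentage points

θ₁ = 360° × 3.3/29.5 = 40.3°, f₁ = (1 − cos θ₁)/2 = 0.119.
θ₂ = 360° × 11.8/29.5 = 144.0°, f₂ = (1 − cos θ₂)/2 = 0.905.
Change = f₂ − f₁ = +0.786 → +79 percentage points.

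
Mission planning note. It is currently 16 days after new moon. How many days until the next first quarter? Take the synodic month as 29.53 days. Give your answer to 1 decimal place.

20.9 days

First quarter occurs at elongation 90°, i.e. at age 29.53 × 90/360 = 7.383 d.
This lunation's first quarter (7.383 d) has passed, so add one period: 36.913 − 16 = 20.913 days.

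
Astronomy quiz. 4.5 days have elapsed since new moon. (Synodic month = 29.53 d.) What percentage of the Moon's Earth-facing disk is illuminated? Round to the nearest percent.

Elongation θ = 360° × 4.5/29.53 ≈ 54.9°.
With cos θ = 0.576, the lit fraction is (1 − 0.576)/2 ≈ 0.212, so 21%.

21%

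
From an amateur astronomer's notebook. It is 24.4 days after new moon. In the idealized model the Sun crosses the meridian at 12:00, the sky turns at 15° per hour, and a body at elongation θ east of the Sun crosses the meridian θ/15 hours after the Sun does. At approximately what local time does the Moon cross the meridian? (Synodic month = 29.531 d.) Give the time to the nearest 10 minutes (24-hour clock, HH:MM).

07:50

Phase angle: θ = 360°·(24.4 d)/(29.531 d) = 297.5°.
Delay after the Sun = 297.5° / (15°/h) ≈ 19.83 h.
12:00 + 19.830 h ≈ 07:50 → 07:50 to the nearest ten minutes.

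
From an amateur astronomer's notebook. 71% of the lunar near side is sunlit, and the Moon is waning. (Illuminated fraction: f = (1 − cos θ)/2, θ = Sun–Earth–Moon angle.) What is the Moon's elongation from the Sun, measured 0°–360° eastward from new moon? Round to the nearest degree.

245°

cos θ = 1 − 2f = -0.420, giving a principal value of 114.8°.
A waning Moon lies in 180°–360°, so θ = 360° − 114.8° = 245.2°.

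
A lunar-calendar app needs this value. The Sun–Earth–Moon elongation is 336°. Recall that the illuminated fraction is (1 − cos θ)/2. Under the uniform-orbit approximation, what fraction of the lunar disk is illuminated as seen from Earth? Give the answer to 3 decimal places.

f = (1 − cos 336°)/2 = (1 − 0.914)/2 ≈ 0.043.

0.043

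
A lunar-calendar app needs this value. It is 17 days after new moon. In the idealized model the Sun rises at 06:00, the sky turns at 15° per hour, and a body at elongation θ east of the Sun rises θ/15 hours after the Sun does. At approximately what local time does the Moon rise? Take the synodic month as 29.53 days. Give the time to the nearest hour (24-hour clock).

Elongation θ = 360° × 17/29.53 ≈ 207.2°.
The Moon trails the Sun by θ/15 = 207.2/15 ≈ 13.82 hours.
06:00 + 13.82 h ≈ 19:49 → 20:00 to the nearest hour.

20:00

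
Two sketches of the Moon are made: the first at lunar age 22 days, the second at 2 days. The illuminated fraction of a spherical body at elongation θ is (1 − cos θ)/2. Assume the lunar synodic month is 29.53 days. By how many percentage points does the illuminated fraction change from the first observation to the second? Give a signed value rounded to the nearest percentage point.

θ₁ = 360° × 22/29.53 = 268.2°, f₁ = (1 − cos θ₁)/2 = 0.516.
θ₂ = 360° × 2/29.53 = 24.4°, f₂ = (1 − cos θ₂)/2 = 0.045.
Change = f₂ − f₁ = -0.471 → -47 percentage points.

-47 pp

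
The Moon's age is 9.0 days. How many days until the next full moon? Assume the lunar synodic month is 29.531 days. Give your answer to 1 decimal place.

Full moon occurs at elongation 180°, i.e. at age 29.531 × 180/360 = 14.765 d.
So 5.765 days remain (14.765 − 9.0).

5.8 days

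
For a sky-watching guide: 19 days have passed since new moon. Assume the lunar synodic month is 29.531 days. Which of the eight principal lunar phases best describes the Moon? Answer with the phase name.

waning gibbous

At 19/29.531 of the cycle, θ ≈ 232° — the waning gibbous range.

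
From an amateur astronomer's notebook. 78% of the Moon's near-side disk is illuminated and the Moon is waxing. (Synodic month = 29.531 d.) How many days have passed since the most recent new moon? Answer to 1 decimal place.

10.2 days

Invert f = (1 − cos θ)/2 to get cos θ = 1 − 2(0.78) = -0.560, hence θ₀ = arccos -0.560 = 124.1°.
Waxing ⇒ before full, so θ = 124.1°.
At 360°/29.531 d per day, 124.1° corresponds to 10.18 days.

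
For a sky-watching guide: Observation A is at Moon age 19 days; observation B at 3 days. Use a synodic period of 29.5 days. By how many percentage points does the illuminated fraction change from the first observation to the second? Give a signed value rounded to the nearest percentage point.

-71 pp

θ₁ = 360° × 19/29.5 = 231.9°, f₁ = (1 − cos θ₁)/2 = 0.809.
θ₂ = 360° × 3/29.5 = 36.6°, f₂ = (1 − cos θ₂)/2 = 0.099.
Change = f₂ − f₁ = -0.710 → -71 percentage points.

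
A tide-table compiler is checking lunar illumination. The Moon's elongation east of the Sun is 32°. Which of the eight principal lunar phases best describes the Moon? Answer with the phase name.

32° lies in the waxing crescent sector of the 8-phase cycle.

waxing crescent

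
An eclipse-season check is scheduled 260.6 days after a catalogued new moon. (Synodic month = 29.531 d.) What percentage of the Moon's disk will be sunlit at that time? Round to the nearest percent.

Reduce mod P: 260.6 − 8×29.531 = 24.35 d into the current lunation.
The Moon has covered 24.35/29.531 of its cycle, so θ ≈ 360° × 24.35/29.531 = 296.9°.
Illuminated fraction = (1 − cos 296.9°)/2 = (1 − 0.452)/2 ≈ 0.274, so 27%.

27%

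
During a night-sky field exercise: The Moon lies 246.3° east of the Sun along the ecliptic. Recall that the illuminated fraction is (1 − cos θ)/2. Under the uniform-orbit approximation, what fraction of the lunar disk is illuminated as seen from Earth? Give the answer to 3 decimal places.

f = (1 − cos 246.3°)/2 = (1 − (-0.402))/2 ≈ 0.701.

0.701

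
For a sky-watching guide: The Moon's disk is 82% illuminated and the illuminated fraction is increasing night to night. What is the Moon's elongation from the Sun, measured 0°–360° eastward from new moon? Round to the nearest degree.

130°

cos θ = 1 − 2f = -0.640, giving a principal value of 129.8°.
The Moon is waxing (0°–180°), so θ = 129.8° directly.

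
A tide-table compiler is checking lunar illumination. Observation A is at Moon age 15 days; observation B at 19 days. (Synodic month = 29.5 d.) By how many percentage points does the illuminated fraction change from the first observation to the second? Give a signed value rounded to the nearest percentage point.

θ₁ = 360° × 15/29.5 = 183.1°, f₁ = (1 − cos θ₁)/2 = 0.999.
θ₂ = 360° × 19/29.5 = 231.9°, f₂ = (1 − cos θ₂)/2 = 0.809.
Change = f₂ − f₁ = -0.191 → -19 percentage points.

-19 percentage points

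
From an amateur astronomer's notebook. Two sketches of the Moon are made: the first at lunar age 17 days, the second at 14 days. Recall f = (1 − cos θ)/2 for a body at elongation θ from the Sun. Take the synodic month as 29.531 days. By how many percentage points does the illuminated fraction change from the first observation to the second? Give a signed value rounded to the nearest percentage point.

+5 pp

θ₁ = 360° × 17/29.531 = 207.2°, f₁ = (1 − cos θ₁)/2 = 0.945.
θ₂ = 360° × 14/29.531 = 170.7°, f₂ = (1 − cos θ₂)/2 = 0.993.
Change = f₂ − f₁ = +0.049 → +5 percentage points.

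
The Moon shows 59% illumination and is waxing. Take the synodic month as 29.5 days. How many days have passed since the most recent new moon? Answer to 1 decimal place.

cos θ = 1 − 2f = -0.180, giving a principal value of 100.4°.
Waxing ⇒ before full, so θ = 100.4°.
That fraction of the synodic month is 100.4/360 × 29.5 d ≈ 8.22 d.

8.2 days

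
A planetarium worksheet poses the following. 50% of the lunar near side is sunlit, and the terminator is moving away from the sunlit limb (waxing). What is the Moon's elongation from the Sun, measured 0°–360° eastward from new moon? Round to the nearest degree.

90°

cos θ = 1 − 2f = 0.000, giving a principal value of 90.0°.
Waxing ⇒ before full, so θ = 90.0°.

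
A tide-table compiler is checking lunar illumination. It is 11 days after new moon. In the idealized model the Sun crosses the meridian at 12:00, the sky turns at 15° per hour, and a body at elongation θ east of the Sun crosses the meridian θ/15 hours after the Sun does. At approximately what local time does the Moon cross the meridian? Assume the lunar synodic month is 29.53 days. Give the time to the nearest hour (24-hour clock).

Elongation θ = 360° × 11/29.53 ≈ 134.1°.
At 15° of sky rotation per hour, 134.1° corresponds to a 8.94 h lag.
12:00 + 8.94 h ≈ 20:56 → 21:00 to the nearest hour.

21:00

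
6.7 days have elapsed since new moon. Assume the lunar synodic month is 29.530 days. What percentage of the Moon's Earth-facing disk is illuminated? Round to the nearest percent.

43%

Phase angle: θ = 360°·(6.7 d)/(29.530 d) = 81.7°.
cos 81.7° = 0.145, so f = (1 − 0.145)/2 = 0.428, so 43%.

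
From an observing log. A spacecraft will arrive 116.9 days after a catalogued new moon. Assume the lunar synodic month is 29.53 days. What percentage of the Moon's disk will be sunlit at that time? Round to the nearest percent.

2%

116.9 d spans 3 complete synodic months (3 × 29.53 = 88.59 d) plus 28.31 d.
Phase angle: θ = 360°·(28.31 d)/(29.53 d) = 345.1°.
With cos θ = 0.966, the lit fraction is (1 − 0.966)/2 ≈ 0.017, so 2%.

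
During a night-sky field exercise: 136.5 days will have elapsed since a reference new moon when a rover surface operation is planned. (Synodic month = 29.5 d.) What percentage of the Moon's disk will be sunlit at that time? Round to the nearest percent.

136.5/29.5 = 4.627 lunations, so 4 complete cycles and 18.50 d into the next.
Phase angle: θ = 360°·(18.50 d)/(29.5 d) = 225.8°.
cos 225.8° = (-0.698), so f = (1 − (-0.698))/2 = 0.849, so 85%.

85%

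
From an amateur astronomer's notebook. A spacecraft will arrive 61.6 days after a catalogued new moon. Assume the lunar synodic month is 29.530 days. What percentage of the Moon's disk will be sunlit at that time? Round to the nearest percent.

7%

61.6 d spans 2 complete synodic months (2 × 29.530 = 59.06 d) plus 2.54 d.
Phase angle: θ = 360°·(2.54 d)/(29.530 d) = 31.0°.
cos 31.0° = 0.857, so f = (1 − 0.857)/2 = 0.071, so 7%.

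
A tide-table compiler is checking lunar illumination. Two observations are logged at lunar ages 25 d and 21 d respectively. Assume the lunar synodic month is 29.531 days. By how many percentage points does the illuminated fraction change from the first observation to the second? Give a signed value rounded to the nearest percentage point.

θ₁ = 360° × 25/29.531 = 304.8°, f₁ = (1 − cos θ₁)/2 = 0.215.
θ₂ = 360° × 21/29.531 = 256.0°, f₂ = (1 − cos θ₂)/2 = 0.621.
Change = f₂ − f₁ = +0.406 → +41 percentage points.

+41 pp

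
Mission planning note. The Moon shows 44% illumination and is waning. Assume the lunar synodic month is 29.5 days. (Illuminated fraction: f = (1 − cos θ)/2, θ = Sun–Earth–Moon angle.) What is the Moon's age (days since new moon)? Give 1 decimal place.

cos θ = 1 − 2f = 0.120, giving a principal value of 83.1°.
Since the Moon is past full (waning), take the reflex angle: θ = 360° − 83.1° = 276.9°.
That fraction of the synodic month is 276.9/360 × 29.5 d ≈ 22.69 d.

22.7 days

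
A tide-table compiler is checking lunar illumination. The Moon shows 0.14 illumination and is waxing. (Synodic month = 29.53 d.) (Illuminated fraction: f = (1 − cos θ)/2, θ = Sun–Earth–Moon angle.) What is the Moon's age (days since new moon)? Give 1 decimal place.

3.6 days

From f = (1 − cos θ)/2: cos θ = 1 − 2×0.14 = 0.720; arccos → 43.9°.
The Moon is waxing (0°–180°), so θ = 43.9° directly.
That fraction of the synodic month is 43.9/360 × 29.53 d ≈ 3.60 d.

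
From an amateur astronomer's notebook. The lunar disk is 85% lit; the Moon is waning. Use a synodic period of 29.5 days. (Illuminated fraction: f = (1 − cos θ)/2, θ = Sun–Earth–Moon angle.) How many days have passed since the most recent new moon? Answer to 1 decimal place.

18.5 days

Invert f = (1 − cos θ)/2 to get cos θ = 1 − 2(0.85) = -0.700, hence θ₀ = arccos -0.700 = 134.4°.
Waning ⇒ past full, so θ = 360° − 134.4° = 225.6°.
At 360°/29.5 d per day, 225.6° corresponds to 18.48 days.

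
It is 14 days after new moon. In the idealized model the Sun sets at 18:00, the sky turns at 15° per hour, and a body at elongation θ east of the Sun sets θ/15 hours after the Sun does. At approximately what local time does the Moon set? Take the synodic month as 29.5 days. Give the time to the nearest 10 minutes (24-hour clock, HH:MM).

05:20

Phase angle: θ = 360°·(14 d)/(29.5 d) = 170.8°.
Delay after the Sun = 170.8° / (15°/h) ≈ 11.39 h.
18:00 + 11.390 h ≈ 05:23 → 05:20 to the nearest ten minutes.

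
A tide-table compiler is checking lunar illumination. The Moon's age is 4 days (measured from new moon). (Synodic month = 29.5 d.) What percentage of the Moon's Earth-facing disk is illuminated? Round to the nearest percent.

Phase angle: θ = 360°·(4 d)/(29.5 d) = 48.8°.
Illuminated fraction = (1 − cos 48.8°)/2 = (1 − 0.659)/2 ≈ 0.171, so 17%.

17%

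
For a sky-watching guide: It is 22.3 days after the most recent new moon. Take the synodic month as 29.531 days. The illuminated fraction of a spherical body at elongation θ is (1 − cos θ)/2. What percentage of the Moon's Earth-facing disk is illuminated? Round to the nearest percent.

48%

Elongation θ = 360° × 22.3/29.531 ≈ 271.8°.
With cos θ = 0.032, the lit fraction is (1 − 0.032)/2 ≈ 0.484, so 48%.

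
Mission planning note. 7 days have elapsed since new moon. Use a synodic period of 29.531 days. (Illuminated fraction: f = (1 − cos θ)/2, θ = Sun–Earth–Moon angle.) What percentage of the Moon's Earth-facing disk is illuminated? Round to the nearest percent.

46%

Phase angle: θ = 360°·(7 d)/(29.531 d) = 85.3°.
Illuminated fraction = (1 − cos 85.3°)/2 = (1 − 0.081)/2 ≈ 0.459, so 46%.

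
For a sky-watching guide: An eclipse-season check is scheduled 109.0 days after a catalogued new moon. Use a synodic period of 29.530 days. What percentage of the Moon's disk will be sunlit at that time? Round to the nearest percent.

68%

109.0 d spans 3 complete synodic months (3 × 29.530 = 88.59 d) plus 20.41 d.
Phase angle: θ = 360°·(20.41 d)/(29.530 d) = 248.8°.
With cos θ = (-0.361), the lit fraction is (1 − (-0.361))/2 ≈ 0.681, so 68%.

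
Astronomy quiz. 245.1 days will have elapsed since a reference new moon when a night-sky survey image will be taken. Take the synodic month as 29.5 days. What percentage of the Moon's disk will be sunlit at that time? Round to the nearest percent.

68%

245.1/29.5 = 8.308 lunations, so 8 complete cycles and 9.10 d into the next.
The Moon has covered 9.10/29.5 of its cycle, so θ ≈ 360° × 9.10/29.5 = 111.1°.
With cos θ = (-0.359), the lit fraction is (1 − (-0.359))/2 ≈ 0.680, so 68%.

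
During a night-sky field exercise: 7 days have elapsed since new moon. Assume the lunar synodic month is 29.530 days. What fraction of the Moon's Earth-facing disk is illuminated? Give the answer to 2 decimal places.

Phase angle: θ = 360°·(7 d)/(29.530 d) = 85.3°.
With cos θ = 0.081, the lit fraction is (1 − 0.081)/2 ≈ 0.459.

0.46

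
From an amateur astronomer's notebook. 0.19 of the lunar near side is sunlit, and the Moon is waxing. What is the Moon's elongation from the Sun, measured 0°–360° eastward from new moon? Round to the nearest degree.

cos θ = 1 − 2f = 0.620, giving a principal value of 51.7°.
The Moon is waxing (0°–180°), so θ = 51.7° directly.

52°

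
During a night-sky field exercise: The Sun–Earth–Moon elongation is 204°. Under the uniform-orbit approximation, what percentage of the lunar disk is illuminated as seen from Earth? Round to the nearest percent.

cos 204° = (-0.914), so f = (1 − (-0.914))/2 = 0.957, i.e. 96%.

96%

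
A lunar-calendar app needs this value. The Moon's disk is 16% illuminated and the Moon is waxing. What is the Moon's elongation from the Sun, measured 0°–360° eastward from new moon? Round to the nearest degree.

cos θ = 1 − 2f = 0.680, giving a principal value of 47.2°.
Waxing ⇒ before full, so θ = 47.2°.

47°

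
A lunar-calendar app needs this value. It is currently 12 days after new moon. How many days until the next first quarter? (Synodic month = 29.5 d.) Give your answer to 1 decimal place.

First quarter is 0.25 of the way through the cycle: age 0.25 × 29.5 = 7.375 d.
Already past this cycle's first quarter; the next is at 7.375 + 29.5 = 36.875 d, so 36.875 − 12 = 24.875 days.

24.9 days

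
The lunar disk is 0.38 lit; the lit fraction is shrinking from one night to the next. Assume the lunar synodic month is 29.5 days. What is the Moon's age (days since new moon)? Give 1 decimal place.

Invert f = (1 − cos θ)/2 to get cos θ = 1 − 2(0.38) = 0.240, hence θ₀ = arccos 0.240 = 76.1°.
Waning ⇒ past full, so θ = 360° − 76.1° = 283.9°.
That fraction of the synodic month is 283.9/360 × 29.5 d ≈ 23.26 d.

23.3 days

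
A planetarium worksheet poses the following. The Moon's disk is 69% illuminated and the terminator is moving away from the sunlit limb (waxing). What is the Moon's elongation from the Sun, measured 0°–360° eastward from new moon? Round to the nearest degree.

112°

cos θ = 1 − 2f = -0.380, giving a principal value of 112.3°.
Waxing ⇒ before full, so θ = 112.3°.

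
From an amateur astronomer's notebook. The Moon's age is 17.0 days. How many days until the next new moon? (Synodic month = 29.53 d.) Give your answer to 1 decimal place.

12.5 days

The next new moon completes the synodic month: 29.53 − 17.0 = 12.530 days.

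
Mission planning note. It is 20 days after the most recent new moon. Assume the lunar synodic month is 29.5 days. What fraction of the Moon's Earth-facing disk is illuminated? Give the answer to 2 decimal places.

The Moon has covered 20/29.5 of its cycle, so θ ≈ 360° × 20/29.5 = 244.1°.
cos 244.1° = (-0.437), so f = (1 − (-0.437))/2 = 0.719.

0.72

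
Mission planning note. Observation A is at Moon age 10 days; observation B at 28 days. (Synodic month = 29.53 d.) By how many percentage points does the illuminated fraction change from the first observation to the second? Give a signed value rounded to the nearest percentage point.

-74 percentage points

θ₁ = 360° × 10/29.53 = 121.9°, f₁ = (1 − cos θ₁)/2 = 0.764.
θ₂ = 360° × 28/29.53 = 341.3°, f₂ = (1 − cos θ₂)/2 = 0.026.
Change = f₂ − f₁ = -0.738 → -74 percentage points.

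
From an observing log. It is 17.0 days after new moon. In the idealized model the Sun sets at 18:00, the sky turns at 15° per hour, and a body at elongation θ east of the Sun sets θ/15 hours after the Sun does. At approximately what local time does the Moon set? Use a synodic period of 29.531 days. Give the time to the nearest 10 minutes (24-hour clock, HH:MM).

The Moon has covered 17.0/29.531 of its cycle, so θ ≈ 360° × 17.0/29.531 = 207.2°.
The Moon trails the Sun by θ/15 = 207.2/15 ≈ 13.82 hours.
18:00 + 13.816 h ≈ 07:49 → 07:50 to the nearest ten minutes.

07:50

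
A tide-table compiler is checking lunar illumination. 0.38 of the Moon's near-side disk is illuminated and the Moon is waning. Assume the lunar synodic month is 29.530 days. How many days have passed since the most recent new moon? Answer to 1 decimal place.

23.3 days

cos θ = 1 − 2f = 0.240, giving a principal value of 76.1°.
A waning Moon lies in 180°–360°, so θ = 360° − 76.1° = 283.9°.
Age = 29.530 × 283.9°/360° ≈ 23.29 days.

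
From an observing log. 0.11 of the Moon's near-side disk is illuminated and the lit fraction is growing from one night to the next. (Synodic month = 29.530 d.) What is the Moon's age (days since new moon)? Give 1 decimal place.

3.2 days

Invert f = (1 − cos θ)/2 to get cos θ = 1 − 2(0.11) = 0.780, hence θ₀ = arccos 0.780 = 38.7°.
Waxing ⇒ before full, so θ = 38.7°.
At 360°/29.530 d per day, 38.7° corresponds to 3.18 days.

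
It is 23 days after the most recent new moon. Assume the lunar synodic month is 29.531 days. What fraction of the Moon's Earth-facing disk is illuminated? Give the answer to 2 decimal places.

0.41

Elongation θ = 360° × 23/29.531 ≈ 280.4°.
With cos θ = 0.180, the lit fraction is (1 − 0.180)/2 ≈ 0.410.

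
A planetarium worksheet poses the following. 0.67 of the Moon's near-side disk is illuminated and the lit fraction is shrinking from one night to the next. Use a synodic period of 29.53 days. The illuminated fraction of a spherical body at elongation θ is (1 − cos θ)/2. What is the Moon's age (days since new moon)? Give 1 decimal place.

cos θ = 1 − 2f = -0.340, giving a principal value of 109.9°.
Waning ⇒ past full, so θ = 360° − 109.9° = 250.1°.
That fraction of the synodic month is 250.1/360 × 29.53 d ≈ 20.52 d.

20.5 days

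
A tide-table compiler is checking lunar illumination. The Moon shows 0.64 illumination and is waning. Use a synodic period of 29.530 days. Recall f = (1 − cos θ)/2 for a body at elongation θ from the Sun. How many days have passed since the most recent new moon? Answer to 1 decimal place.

20.8 days

From f = (1 − cos θ)/2: cos θ = 1 − 2×0.64 = -0.280; arccos → 106.3°.
Since the Moon is past full (waning), take the reflex angle: θ = 360° − 106.3° = 253.7°.
At 360°/29.530 d per day, 253.7° corresponds to 20.81 days.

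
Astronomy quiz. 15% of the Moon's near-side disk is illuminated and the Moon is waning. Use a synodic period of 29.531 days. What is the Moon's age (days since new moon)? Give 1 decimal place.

From f = (1 − cos θ)/2: cos θ = 1 − 2×0.15 = 0.700; arccos → 45.6°.
Waning ⇒ past full, so θ = 360° − 45.6° = 314.4°.
That fraction of the synodic month is 314.4/360 × 29.531 d ≈ 25.79 d.

25.8 days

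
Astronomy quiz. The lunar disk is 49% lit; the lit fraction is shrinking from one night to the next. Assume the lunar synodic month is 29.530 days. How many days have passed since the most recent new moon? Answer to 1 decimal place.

cos θ = 1 − 2f = 0.020, giving a principal value of 88.9°.
Since the Moon is past full (waning), take the reflex angle: θ = 360° − 88.9° = 271.1°.
At 360°/29.530 d per day, 271.1° corresponds to 22.24 days.

22.2 days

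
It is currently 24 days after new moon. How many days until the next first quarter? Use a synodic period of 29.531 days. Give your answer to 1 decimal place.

First quarter occurs at elongation 90°, i.e. at age 29.531 × 90/360 = 7.383 d.
This lunation's first quarter (7.383 d) has passed, so add one period: 36.914 − 24 = 12.914 days.

12.9 days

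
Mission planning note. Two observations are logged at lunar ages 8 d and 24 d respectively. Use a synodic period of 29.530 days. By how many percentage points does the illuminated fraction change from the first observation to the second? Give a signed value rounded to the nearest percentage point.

First observation: θ = 360°·8/29.530 = 97.5°, so f = 0.566.
Second observation: θ = 292.6°, f = 0.308.
Δf = 0.308 − 0.566 = -0.258, i.e. -26 pp.

-26 pp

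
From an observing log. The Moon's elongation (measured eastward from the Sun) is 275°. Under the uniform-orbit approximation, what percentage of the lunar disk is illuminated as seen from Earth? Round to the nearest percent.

46%

Half-versine of 275°: (1 − 0.087)/2 = 0.456, i.e. 46%.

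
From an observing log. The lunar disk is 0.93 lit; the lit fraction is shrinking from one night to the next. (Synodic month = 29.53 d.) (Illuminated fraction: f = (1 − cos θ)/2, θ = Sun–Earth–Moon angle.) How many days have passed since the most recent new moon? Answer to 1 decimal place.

cos θ = 1 − 2f = -0.860, giving a principal value of 149.3°.
Waning ⇒ past full, so θ = 360° − 149.3° = 210.7°.
Age = 29.53 × 210.7°/360° ≈ 17.28 days.

17.3 days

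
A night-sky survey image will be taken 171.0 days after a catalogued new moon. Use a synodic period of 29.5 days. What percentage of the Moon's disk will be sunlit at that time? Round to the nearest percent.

36%

171.0 d spans 5 complete synodic months (5 × 29.5 = 147.50 d) plus 23.50 d.
Phase angle: θ = 360°·(23.50 d)/(29.5 d) = 286.8°.
cos 286.8° = 0.289, so f = (1 − 0.289)/2 = 0.356, so 36%.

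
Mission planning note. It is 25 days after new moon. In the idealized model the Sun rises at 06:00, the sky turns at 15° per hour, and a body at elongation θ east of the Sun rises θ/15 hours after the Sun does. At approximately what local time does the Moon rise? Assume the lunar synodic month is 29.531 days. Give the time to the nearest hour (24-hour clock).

02:00

Elongation θ = 360° × 25/29.531 ≈ 304.8°.
The Moon trails the Sun by θ/15 = 304.8/15 ≈ 20.32 hours.
06:00 + 20.32 h ≈ 02:19 → 02:00 to the nearest hour.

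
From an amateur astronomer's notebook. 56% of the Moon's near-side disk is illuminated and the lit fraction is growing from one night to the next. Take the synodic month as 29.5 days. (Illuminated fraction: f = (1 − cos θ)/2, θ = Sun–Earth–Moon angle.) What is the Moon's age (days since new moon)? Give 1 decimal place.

From f = (1 − cos θ)/2: cos θ = 1 − 2×0.56 = -0.120; arccos → 96.9°.
Waxing ⇒ before full, so θ = 96.9°.
Age = 29.5 × 96.9°/360° ≈ 7.94 days.

7.9 days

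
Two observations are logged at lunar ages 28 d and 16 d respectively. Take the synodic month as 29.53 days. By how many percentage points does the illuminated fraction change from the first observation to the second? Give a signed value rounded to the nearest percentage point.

+96 percentage points

First observation: θ = 360°·28/29.53 = 341.3°, so f = 0.026.
Second observation: θ = 195.1°, f = 0.983.
Δf = 0.983 − 0.026 = +0.957, i.e. +96 pp.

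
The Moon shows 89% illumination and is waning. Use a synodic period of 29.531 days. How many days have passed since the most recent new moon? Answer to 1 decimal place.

17.9 days

cos θ = 1 − 2f = -0.780, giving a principal value of 141.3°.
A waning Moon lies in 180°–360°, so θ = 360° − 141.3° = 218.7°.
That fraction of the synodic month is 218.7/360 × 29.531 d ≈ 17.94 d.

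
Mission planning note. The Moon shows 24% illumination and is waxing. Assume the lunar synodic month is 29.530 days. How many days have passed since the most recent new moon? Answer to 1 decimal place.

cos θ = 1 − 2f = 0.520, giving a principal value of 58.7°.
Before full moon the principal value applies: θ = 58.7°.
Age = 29.530 × 58.7°/360° ≈ 4.81 days.

4.8 days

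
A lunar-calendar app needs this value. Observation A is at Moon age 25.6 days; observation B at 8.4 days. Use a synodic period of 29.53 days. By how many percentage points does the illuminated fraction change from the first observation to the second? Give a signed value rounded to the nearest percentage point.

+44 percentage points

First observation: θ = 360°·25.6/29.53 = 312.1°, so f = 0.165.
Second observation: θ = 102.4°, f = 0.607.
Δf = 0.607 − 0.165 = +0.443, i.e. +44 pp.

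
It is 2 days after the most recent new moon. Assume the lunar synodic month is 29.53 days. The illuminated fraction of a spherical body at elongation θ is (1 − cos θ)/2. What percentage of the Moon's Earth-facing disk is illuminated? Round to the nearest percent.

4%

The Moon has covered 2/29.53 of its cycle, so θ ≈ 360° × 2/29.53 = 24.4°.
cos 24.4° = 0.911, so f = (1 − 0.911)/2 = 0.045, so 4%.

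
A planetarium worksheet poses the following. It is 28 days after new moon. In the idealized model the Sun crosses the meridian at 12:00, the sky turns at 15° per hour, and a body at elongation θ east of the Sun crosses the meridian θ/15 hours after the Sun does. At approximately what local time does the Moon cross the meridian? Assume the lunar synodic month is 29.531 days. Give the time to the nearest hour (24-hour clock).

11:00

Phase angle: θ = 360°·(28 d)/(29.531 d) = 341.3°.
At 15° of sky rotation per hour, 341.3° corresponds to a 22.76 h lag.
12:00 + 22.76 h ≈ 10:45 → 11:00 to the nearest hour.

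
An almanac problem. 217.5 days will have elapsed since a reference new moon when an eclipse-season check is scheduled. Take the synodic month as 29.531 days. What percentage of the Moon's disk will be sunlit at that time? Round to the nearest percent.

83%

Reduce mod P: 217.5 − 7×29.531 = 10.78 d into the current lunation.
The Moon has covered 10.78/29.531 of its cycle, so θ ≈ 360° × 10.78/29.531 = 131.5°.
With cos θ = (-0.662), the lit fraction is (1 − (-0.662))/2 ≈ 0.831, so 83%.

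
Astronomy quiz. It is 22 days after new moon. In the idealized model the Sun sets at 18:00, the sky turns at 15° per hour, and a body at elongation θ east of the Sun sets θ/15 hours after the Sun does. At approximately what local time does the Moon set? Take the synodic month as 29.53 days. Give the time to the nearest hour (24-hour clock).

12:00

The Moon has covered 22/29.53 of its cycle, so θ ≈ 360° × 22/29.53 = 268.2°.
The Moon trails the Sun by θ/15 = 268.2/15 ≈ 17.88 hours.
18:00 + 17.88 h ≈ 11:53 → 12:00 to the nearest hour.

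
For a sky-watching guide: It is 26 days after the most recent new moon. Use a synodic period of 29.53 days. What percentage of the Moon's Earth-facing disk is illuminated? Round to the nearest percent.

Phase angle: θ = 360°·(26 d)/(29.53 d) = 317.0°.
With cos θ = 0.731, the lit fraction is (1 − 0.731)/2 ≈ 0.135, so 13%.

13%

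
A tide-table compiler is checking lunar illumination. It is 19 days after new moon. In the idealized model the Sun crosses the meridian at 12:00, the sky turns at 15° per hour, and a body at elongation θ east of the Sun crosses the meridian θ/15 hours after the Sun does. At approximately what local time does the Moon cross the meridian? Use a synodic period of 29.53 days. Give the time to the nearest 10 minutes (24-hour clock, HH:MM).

Phase angle: θ = 360°·(19 d)/(29.53 d) = 231.6°.
The Moon trails the Sun by θ/15 = 231.6/15 ≈ 15.44 hours.
12:00 + 15.442 h ≈ 03:27 → 03:30 to the nearest ten minutes.

03:30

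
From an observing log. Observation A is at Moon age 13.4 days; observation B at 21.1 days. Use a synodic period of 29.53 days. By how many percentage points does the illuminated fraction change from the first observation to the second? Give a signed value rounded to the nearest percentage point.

θ₁ = 360° × 13.4/29.53 = 163.4°, f₁ = (1 − cos θ₁)/2 = 0.979.
θ₂ = 360° × 21.1/29.53 = 257.2°, f₂ = (1 − cos θ₂)/2 = 0.611.
Change = f₂ − f₁ = -0.369 → -37 percentage points.

-37 pp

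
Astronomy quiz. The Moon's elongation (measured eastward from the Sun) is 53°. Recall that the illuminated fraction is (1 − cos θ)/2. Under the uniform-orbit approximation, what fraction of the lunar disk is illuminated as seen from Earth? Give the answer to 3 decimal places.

0.199

f = (1 − cos 53°)/2 = (1 − 0.602)/2 ≈ 0.199.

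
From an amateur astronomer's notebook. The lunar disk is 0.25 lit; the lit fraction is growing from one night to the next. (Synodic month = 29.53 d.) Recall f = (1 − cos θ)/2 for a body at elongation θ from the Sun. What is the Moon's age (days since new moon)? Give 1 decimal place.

4.9 days

cos θ = 1 − 2f = 0.500, giving a principal value of 60.0°.
The Moon is waxing (0°–180°), so θ = 60.0° directly.
Age = 29.53 × 60.0°/360° ≈ 4.92 days.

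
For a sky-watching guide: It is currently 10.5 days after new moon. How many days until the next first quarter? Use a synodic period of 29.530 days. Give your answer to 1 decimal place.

26.4 days

First quarter occurs at elongation 90°, i.e. at age 29.530 × 90/360 = 7.383 d.
This lunation's first quarter (7.383 d) has passed, so add one period: 36.913 − 10.5 = 26.413 days.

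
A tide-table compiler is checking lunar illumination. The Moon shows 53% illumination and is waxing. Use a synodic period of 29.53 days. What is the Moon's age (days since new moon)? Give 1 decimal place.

7.7 days

Invert f = (1 − cos θ)/2 to get cos θ = 1 − 2(0.53) = -0.060, hence θ₀ = arccos -0.060 = 93.4°.
Before full moon the principal value applies: θ = 93.4°.
That fraction of the synodic month is 93.4/360 × 29.53 d ≈ 7.66 d.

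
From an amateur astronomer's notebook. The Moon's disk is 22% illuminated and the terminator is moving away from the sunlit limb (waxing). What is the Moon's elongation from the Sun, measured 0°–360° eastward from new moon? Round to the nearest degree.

56°

From f = (1 − cos θ)/2: cos θ = 1 − 2×0.22 = 0.560; arccos → 55.9°.
The Moon is waxing (0°–180°), so θ = 55.9° directly.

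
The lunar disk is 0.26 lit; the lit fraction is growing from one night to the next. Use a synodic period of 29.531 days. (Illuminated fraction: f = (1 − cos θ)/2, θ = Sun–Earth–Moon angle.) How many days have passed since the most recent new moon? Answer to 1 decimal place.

5.0 days

Invert f = (1 − cos θ)/2 to get cos θ = 1 − 2(0.26) = 0.480, hence θ₀ = arccos 0.480 = 61.3°.
The Moon is waxing (0°–180°), so θ = 61.3° directly.
That fraction of the synodic month is 61.3/360 × 29.531 d ≈ 5.03 d.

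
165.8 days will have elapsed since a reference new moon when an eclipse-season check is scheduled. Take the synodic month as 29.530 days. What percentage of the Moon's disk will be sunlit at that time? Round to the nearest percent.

165.8/29.530 = 5.615 lunations, so 5 complete cycles and 18.15 d into the next.
Elongation θ = 360° × 18.15/29.530 ≈ 221.3°.
cos 221.3° = (-0.752), so f = (1 − (-0.752))/2 = 0.876, so 88%.

88%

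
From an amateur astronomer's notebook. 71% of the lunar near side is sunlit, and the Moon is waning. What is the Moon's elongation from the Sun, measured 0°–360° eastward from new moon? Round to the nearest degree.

cos θ = 1 − 2f = -0.420, giving a principal value of 114.8°.
A waning Moon lies in 180°–360°, so θ = 360° − 114.8° = 245.2°.

245°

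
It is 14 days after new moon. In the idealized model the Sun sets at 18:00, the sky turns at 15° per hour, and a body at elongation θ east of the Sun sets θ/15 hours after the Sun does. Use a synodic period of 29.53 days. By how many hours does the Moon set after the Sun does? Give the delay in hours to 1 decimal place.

The Moon has covered 14/29.53 of its cycle, so θ ≈ 360° × 14/29.53 = 170.7°.
Delay after the Sun = 170.7° / (15°/h) ≈ 11.38 h.
So the Moon sets 11.38 h after the Sun.

11.4 h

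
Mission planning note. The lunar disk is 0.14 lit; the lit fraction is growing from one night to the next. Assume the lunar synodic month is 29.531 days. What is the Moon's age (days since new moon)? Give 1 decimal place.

cos θ = 1 − 2f = 0.720, giving a principal value of 43.9°.
Before full moon the principal value applies: θ = 43.9°.
Age = 29.531 × 43.9°/360° ≈ 3.60 days.

3.6 days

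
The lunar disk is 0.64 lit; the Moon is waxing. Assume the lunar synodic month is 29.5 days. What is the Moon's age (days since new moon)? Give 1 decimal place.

8.7 days

cos θ = 1 − 2f = -0.280, giving a principal value of 106.3°.
The Moon is waxing (0°–180°), so θ = 106.3° directly.
Age = 29.5 × 106.3°/360° ≈ 8.71 days.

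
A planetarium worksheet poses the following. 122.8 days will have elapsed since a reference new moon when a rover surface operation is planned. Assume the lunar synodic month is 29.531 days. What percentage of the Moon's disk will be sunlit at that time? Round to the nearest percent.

23%

Reduce mod P: 122.8 − 4×29.531 = 4.68 d into the current lunation.
Elongation θ = 360° × 4.68/29.531 ≈ 57.0°.
With cos θ = 0.545, the lit fraction is (1 − 0.545)/2 ≈ 0.228, so 23%.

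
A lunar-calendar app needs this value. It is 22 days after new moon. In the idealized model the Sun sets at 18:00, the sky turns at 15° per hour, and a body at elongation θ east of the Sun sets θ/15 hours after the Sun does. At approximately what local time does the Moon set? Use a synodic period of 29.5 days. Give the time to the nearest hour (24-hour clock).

12:00

Phase angle: θ = 360°·(22 d)/(29.5 d) = 268.5°.
The Moon trails the Sun by θ/15 = 268.5/15 ≈ 17.90 hours.
18:00 + 17.90 h ≈ 11:54 → 12:00 to the nearest hour.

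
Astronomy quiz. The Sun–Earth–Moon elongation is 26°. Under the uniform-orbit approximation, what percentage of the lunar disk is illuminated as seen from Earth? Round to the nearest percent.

5%

cos 26° = 0.899, so f = (1 − 0.899)/2 = 0.051, i.e. 5%.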